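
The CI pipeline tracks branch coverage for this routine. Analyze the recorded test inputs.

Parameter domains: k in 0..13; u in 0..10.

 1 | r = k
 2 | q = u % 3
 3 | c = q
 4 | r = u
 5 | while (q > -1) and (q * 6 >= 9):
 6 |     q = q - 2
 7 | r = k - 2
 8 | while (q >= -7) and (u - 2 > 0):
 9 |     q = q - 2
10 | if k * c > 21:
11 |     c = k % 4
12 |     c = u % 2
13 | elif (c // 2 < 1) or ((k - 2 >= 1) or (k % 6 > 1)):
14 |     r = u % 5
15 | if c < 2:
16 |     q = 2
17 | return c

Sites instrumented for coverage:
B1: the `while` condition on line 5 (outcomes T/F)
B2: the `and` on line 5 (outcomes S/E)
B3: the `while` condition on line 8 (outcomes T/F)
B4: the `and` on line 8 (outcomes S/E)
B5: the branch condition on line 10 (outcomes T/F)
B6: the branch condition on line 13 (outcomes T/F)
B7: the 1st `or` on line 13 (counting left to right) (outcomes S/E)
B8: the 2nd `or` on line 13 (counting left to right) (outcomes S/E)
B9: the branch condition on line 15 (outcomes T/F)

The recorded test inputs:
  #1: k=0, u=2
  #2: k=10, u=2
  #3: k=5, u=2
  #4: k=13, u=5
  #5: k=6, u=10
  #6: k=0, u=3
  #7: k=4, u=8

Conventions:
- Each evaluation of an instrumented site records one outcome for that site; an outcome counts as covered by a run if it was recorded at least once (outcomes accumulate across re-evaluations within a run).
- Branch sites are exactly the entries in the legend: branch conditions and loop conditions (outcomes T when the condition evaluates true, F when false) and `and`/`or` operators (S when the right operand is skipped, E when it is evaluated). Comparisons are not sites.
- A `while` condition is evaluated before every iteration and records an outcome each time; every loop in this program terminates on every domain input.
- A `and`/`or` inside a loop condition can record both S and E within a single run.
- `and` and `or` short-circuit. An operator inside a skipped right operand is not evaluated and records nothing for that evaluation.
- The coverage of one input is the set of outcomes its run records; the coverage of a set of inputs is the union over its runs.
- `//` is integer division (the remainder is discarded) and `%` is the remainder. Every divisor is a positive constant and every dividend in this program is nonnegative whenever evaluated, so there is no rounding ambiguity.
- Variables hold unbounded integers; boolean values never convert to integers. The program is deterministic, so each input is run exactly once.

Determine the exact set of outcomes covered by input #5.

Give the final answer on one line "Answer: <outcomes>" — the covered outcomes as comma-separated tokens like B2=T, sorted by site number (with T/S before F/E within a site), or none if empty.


Tracing the run of input #5 (k=6, u=10):
  B2->E, B1->F, B4->E, B3->T, B4->E, B3->T, B4->E, B3->T, B4->E, B3->T
  B4->E, B3->T, B4->S, B3->F, B5->F, B7->S, B6->T, B9->T
distinct outcomes covered: B1=F, B2=E, B3=T, B3=F, B4=S, B4=E, B5=F, B6=T, B7=S, B9=T
Answer: B1=F, B2=E, B3=T, B3=F, B4=S, B4=E, B5=F, B6=T, B7=S, B9=T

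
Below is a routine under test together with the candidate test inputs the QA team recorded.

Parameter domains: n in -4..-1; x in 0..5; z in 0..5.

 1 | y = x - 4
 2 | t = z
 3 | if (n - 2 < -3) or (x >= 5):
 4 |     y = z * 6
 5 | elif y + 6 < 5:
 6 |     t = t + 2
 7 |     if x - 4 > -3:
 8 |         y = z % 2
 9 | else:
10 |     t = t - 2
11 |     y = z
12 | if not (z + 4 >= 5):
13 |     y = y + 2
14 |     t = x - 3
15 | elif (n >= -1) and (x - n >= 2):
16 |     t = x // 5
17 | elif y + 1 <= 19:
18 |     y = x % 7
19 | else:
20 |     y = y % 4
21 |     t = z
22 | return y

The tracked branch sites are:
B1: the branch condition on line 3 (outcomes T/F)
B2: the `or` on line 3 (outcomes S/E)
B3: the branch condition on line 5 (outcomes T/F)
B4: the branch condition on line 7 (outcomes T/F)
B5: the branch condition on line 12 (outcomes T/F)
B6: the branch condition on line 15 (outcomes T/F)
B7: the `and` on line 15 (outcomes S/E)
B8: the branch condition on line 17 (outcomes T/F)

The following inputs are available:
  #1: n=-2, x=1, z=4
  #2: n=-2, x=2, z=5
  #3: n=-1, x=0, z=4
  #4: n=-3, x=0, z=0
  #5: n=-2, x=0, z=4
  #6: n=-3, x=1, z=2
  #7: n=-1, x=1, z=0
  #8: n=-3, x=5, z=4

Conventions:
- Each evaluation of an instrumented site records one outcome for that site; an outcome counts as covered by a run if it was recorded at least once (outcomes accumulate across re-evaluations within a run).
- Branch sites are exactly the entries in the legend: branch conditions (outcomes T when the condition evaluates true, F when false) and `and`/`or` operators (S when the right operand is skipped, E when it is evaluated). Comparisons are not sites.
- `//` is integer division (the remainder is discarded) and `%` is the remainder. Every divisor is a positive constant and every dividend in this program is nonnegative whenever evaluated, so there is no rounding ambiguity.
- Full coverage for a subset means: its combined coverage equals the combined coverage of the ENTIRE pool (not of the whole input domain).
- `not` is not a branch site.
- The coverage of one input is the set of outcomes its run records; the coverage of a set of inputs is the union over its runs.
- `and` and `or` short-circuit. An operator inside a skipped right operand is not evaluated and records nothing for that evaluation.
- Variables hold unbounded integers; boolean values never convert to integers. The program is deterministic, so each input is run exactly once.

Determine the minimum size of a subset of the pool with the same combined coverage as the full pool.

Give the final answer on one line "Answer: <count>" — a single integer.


input #1, n=-2, x=1, z=4: events B2->S, B1->T, B5->F, B7->S, B6->F, B8->F; outcomes B1=T, B2=S, B5=F, B6=F, B7=S, B8=F
input #2, n=-2, x=2, z=5: events B2->S, B1->T, B5->F, B7->S, B6->F, B8->F; outcomes B1=T, B2=S, B5=F, B6=F, B7=S, B8=F
input #3, n=-1, x=0, z=4: events B2->E, B1->F, B3->T, B4->F, B5->F, B7->E, B6->F, B8->T; outcomes B1=F, B2=E, B3=T, B4=F, B5=F, B6=F, B7=E, B8=T
input #4, n=-3, x=0, z=0: events B2->S, B1->T, B5->T; outcomes B1=T, B2=S, B5=T
input #5, n=-2, x=0, z=4: events B2->S, B1->T, B5->F, B7->S, B6->F, B8->F; outcomes B1=T, B2=S, B5=F, B6=F, B7=S, B8=F
input #6, n=-3, x=1, z=2: events B2->S, B1->T, B5->F, B7->S, B6->F, B8->T; outcomes B1=T, B2=S, B5=F, B6=F, B7=S, B8=T
input #7, n=-1, x=1, z=0: events B2->E, B1->F, B3->T, B4->F, B5->T; outcomes B1=F, B2=E, B3=T, B4=F, B5=T
input #8, n=-3, x=5, z=4: events B2->S, B1->T, B5->F, B7->S, B6->F, B8->F; outcomes B1=T, B2=S, B5=F, B6=F, B7=S, B8=F
the full pool covers 13 outcomes: B1=T, B1=F, B2=S, B2=E, B3=T, B4=F, B5=T, B5=F, B6=F, B7=S, B7=E, B8=T, B8=F
no size-1 subset reaches all 13 outcomes (best union: 8/13)
no size-2 subset reaches all 13 outcomes (best union: 12/13)
inputs {1, 3, 4} (size 3) cover everything; no size-3 subset with a lexicographically smaller index list covers all 13
Answer: 3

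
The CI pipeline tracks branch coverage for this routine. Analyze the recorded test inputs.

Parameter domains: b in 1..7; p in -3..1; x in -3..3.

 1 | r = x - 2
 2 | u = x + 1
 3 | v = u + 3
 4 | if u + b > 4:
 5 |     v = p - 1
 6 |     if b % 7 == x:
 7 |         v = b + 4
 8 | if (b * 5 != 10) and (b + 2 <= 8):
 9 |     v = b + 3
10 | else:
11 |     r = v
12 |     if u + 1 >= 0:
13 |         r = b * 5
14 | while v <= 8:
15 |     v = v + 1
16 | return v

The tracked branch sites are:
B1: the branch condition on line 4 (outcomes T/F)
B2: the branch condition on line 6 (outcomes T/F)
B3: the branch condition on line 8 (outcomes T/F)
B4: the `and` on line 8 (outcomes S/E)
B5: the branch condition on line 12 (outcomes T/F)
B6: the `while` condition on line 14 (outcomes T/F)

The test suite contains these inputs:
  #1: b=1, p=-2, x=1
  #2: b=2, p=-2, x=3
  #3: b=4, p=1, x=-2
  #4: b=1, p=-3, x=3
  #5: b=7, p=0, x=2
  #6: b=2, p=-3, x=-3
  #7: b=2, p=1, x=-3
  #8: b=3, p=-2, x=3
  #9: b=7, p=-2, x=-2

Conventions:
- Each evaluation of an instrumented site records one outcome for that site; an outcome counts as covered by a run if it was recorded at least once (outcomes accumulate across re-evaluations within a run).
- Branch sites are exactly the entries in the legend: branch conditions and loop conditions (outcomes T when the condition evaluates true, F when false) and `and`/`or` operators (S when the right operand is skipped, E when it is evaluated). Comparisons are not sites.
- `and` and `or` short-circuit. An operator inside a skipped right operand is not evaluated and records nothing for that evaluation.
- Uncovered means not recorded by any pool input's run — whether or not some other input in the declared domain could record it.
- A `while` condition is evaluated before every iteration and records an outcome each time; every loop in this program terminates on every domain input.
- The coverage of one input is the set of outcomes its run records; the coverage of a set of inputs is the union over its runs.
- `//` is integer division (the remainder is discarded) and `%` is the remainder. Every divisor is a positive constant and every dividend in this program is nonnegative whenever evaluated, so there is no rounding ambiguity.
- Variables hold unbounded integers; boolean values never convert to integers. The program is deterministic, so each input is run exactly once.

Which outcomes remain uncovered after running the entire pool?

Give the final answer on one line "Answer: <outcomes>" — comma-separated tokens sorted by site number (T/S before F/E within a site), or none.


input #1, b=1, p=-2, x=1: outcomes B1=F, B3=T, B4=E, B6=T, B6=F
input #2, b=2, p=-2, x=3: outcomes B1=T, B2=F, B3=F, B4=S, B5=T, B6=T, B6=F
input #3, b=4, p=1, x=-2: outcomes B1=F, B3=T, B4=E, B6=T, B6=F
input #4, b=1, p=-3, x=3: outcomes B1=T, B2=F, B3=T, B4=E, B6=T, B6=F
input #5, b=7, p=0, x=2: outcomes B1=T, B2=F, B3=F, B4=E, B5=T, B6=T, B6=F
input #6, b=2, p=-3, x=-3: outcomes B1=F, B3=F, B4=S, B5=F, B6=T, B6=F
input #7, b=2, p=1, x=-3: outcomes B1=F, B3=F, B4=S, B5=F, B6=T, B6=F
input #8, b=3, p=-2, x=3: outcomes B1=T, B2=T, B3=T, B4=E, B6=T, B6=F
input #9, b=7, p=-2, x=-2: outcomes B1=T, B2=F, B3=F, B4=E, B5=T, B6=T, B6=F
union over the pool: B1=T, B1=F, B2=T, B2=F, B3=T, B3=F, B4=S, B4=E, B5=T, B5=F, B6=T, B6=F
uncovered (0 of 12): none
Answer: none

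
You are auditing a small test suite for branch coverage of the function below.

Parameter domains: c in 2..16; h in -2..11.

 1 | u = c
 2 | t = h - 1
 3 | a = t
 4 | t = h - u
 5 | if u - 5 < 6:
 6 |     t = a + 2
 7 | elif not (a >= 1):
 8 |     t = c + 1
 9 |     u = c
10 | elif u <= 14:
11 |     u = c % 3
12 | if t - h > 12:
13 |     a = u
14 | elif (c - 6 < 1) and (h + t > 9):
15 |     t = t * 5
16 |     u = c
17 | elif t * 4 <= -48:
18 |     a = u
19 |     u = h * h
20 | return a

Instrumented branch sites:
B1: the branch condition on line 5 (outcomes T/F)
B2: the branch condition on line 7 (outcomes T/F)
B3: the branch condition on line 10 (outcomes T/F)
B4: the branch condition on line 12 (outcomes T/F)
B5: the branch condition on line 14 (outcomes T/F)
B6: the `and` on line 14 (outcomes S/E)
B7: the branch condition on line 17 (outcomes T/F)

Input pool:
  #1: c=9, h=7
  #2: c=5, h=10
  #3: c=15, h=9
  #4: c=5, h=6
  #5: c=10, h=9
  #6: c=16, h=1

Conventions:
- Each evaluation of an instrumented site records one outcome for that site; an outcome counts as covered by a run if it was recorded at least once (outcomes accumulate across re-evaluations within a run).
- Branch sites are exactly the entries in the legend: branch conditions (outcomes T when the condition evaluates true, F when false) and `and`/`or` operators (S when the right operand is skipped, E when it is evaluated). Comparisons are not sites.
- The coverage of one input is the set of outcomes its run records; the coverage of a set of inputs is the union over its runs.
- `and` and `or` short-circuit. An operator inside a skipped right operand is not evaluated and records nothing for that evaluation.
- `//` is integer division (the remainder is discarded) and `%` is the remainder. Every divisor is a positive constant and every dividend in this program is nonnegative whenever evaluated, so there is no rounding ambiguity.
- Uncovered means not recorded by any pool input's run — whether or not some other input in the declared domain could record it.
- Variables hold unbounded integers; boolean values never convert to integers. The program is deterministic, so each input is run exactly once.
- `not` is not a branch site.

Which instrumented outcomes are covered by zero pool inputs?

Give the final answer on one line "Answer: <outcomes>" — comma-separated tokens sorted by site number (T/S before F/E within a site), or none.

test 1 (c=9, h=7) hits B1=T, B4=F, B5=F, B6=S, B7=F
test 2 (c=5, h=10) hits B1=T, B4=F, B5=T, B6=E
test 3 (c=15, h=9) hits B1=F, B2=F, B3=F, B4=F, B5=F, B6=S, B7=F
test 4 (c=5, h=6) hits B1=T, B4=F, B5=T, B6=E
test 5 (c=10, h=9) hits B1=T, B4=F, B5=F, B6=S, B7=F
test 6 (c=16, h=1) hits B1=F, B2=T, B4=T
union over the pool: B1=T, B1=F, B2=T, B2=F, B3=F, B4=T, B4=F, B5=T, B5=F, B6=S, B6=E, B7=F
uncovered (2 of 14): B3=T, B7=T

Answer: B3=T, B7=T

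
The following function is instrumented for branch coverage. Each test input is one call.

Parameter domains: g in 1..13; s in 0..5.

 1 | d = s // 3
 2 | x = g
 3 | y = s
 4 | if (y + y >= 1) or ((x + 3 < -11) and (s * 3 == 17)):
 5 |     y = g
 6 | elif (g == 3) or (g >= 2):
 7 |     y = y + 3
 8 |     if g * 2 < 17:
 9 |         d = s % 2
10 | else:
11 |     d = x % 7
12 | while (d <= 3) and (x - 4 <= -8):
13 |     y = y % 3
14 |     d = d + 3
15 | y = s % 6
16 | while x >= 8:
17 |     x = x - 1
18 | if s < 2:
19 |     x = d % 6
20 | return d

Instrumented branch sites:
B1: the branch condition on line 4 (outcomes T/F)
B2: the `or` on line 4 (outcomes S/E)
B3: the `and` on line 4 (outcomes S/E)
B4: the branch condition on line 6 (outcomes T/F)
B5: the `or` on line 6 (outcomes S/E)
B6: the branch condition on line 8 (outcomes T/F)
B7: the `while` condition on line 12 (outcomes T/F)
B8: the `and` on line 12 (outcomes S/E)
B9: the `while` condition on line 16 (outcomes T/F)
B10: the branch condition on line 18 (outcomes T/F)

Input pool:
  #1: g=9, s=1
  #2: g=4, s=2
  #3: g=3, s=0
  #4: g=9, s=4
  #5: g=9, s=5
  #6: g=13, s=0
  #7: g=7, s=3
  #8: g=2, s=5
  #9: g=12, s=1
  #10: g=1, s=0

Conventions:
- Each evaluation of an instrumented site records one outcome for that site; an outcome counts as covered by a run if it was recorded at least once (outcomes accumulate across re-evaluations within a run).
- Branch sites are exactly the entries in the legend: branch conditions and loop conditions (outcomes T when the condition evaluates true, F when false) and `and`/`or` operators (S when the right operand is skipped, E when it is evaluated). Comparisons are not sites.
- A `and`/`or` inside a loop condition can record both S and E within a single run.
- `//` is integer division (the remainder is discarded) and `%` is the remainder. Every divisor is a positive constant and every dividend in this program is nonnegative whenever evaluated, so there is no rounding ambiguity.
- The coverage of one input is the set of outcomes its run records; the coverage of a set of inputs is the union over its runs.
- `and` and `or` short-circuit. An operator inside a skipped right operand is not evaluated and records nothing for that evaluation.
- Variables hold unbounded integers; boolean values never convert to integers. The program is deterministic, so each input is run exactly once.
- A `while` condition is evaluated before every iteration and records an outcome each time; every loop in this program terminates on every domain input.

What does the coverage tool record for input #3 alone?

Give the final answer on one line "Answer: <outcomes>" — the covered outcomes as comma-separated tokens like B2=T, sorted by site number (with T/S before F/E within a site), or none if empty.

Running input #3 (g=3, s=0), event by event:
  B2->E, B3->S, B1->F, B5->S, B4->T, B6->T, B8->E, B7->F, B9->F, B10->T
as a set, this run covers: B1=F, B2=E, B3=S, B4=T, B5=S, B6=T, B7=F, B8=E, B9=F, B10=T

Answer: B1=F, B2=E, B3=S, B4=T, B5=S, B6=T, B7=F, B8=E, B9=F, B10=T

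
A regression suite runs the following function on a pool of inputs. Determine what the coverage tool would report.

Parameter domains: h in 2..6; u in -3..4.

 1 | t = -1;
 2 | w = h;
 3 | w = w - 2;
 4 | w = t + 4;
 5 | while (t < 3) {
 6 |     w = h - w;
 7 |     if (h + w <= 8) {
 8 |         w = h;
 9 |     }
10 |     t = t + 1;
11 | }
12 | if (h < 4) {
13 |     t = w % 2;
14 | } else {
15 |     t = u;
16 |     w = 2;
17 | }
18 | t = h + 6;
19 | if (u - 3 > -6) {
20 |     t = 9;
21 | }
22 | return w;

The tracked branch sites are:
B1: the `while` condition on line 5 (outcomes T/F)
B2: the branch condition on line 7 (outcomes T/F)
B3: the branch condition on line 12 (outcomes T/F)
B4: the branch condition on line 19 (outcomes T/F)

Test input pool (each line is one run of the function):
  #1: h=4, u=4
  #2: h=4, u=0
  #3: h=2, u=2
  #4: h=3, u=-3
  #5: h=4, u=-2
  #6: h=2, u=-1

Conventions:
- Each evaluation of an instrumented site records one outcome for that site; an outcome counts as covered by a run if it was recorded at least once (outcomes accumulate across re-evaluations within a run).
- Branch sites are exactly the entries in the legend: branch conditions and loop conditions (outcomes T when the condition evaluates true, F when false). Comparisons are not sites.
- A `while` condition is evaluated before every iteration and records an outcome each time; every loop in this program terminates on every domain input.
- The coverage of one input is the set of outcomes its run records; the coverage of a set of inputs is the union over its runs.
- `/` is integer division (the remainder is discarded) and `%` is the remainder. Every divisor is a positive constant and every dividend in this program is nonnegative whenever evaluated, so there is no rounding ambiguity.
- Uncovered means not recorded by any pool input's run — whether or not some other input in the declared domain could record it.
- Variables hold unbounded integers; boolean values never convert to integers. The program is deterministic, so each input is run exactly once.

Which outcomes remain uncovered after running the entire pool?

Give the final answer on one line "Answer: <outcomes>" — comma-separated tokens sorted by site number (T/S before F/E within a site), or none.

run #1 (h=4, u=4) runs B1->T, B2->T, B1->T, B2->T, B1->T, B2->T, B1->T, B2->T, B1->F, B3->F, B4->T; records B1=T, B1=F, B2=T, B3=F, B4=T
run #2 (h=4, u=0) runs B1->T, B2->T, B1->T, B2->T, B1->T, B2->T, B1->T, B2->T, B1->F, B3->F, B4->T; records B1=T, B1=F, B2=T, B3=F, B4=T
run #3 (h=2, u=2) runs B1->T, B2->T, B1->T, B2->T, B1->T, B2->T, B1->T, B2->T, B1->F, B3->T, B4->T; records B1=T, B1=F, B2=T, B3=T, B4=T
run #4 (h=3, u=-3) runs B1->T, B2->T, B1->T, B2->T, B1->T, B2->T, B1->T, B2->T, B1->F, B3->T, B4->F; records B1=T, B1=F, B2=T, B3=T, B4=F
run #5 (h=4, u=-2) runs B1->T, B2->T, B1->T, B2->T, B1->T, B2->T, B1->T, B2->T, B1->F, B3->F, B4->T; records B1=T, B1=F, B2=T, B3=F, B4=T
run #6 (h=2, u=-1) runs B1->T, B2->T, B1->T, B2->T, B1->T, B2->T, B1->T, B2->T, B1->F, B3->T, B4->T; records B1=T, B1=F, B2=T, B3=T, B4=T
union over the pool: B1=T, B1=F, B2=T, B3=T, B3=F, B4=T, B4=F
uncovered (1 of 8): B2=F

Answer: B2=F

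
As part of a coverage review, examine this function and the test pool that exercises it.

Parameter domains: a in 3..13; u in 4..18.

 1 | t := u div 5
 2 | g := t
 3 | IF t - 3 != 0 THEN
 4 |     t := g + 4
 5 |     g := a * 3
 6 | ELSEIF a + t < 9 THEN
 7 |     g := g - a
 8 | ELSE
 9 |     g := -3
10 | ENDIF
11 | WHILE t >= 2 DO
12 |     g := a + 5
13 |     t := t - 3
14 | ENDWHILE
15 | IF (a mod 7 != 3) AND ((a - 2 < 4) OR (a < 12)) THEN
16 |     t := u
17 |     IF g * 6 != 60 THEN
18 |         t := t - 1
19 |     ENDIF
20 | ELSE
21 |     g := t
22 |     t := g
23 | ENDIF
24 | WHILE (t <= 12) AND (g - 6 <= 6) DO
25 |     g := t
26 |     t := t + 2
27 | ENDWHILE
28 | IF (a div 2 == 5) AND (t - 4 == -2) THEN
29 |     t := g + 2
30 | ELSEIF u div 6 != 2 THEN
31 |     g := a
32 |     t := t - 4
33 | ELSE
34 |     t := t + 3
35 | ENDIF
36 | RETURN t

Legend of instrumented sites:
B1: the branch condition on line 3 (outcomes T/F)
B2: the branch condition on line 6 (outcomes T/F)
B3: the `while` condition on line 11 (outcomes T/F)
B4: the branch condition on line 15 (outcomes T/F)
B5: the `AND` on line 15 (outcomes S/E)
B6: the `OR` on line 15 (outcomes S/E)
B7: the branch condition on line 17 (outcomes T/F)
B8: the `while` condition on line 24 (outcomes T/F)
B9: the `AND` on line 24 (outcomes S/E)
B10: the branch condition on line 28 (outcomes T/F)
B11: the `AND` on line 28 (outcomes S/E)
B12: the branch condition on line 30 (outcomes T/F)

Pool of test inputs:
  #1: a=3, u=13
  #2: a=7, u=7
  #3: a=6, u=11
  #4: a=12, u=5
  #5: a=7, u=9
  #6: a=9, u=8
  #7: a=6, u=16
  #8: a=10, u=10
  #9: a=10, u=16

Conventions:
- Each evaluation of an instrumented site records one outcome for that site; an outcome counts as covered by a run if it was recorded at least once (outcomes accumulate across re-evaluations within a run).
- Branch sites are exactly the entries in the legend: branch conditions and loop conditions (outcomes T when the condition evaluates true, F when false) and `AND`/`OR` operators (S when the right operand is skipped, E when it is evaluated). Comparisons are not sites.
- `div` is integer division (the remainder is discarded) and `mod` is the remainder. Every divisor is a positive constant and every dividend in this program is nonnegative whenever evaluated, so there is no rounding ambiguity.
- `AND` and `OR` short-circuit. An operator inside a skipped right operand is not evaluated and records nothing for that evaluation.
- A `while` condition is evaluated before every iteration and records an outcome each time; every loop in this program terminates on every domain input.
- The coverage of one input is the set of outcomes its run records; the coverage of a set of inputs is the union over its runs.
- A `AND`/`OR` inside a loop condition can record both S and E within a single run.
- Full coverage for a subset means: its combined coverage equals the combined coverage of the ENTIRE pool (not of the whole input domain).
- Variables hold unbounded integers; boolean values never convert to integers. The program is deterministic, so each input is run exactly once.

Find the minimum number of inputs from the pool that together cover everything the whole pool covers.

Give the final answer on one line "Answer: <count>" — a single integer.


input #1 (a=3, u=13): events B1->T, B3->T, B3->T, B3->F, B5->S, B4->F, B9->E, B8->T, B9->E, B8->T, B9->E, B8->T, B9->E, B8->T, ...; covers B1=T, B3=T, B3=F, B4=F, B5=S, B8=T, B8=F, B9=S, B9=E, B10=F, B11=S, B12=F
input #2 (a=7, u=7): events B1->T, B3->T, B3->T, B3->F, B5->E, B6->E, B4->T, B7->T, B9->E, B8->T, B9->E, B8->T, B9->E, B8->T, ...; covers B1=T, B3=T, B3=F, B4=T, B5=E, B6=E, B7=T, B8=T, B8=F, B9=S, B9=E, B10=F, B11=S, B12=T
input #3 (a=6, u=11): events B1->T, B3->T, B3->T, B3->F, B5->E, B6->E, B4->T, B7->T, B9->E, B8->T, B9->E, B8->T, B9->S, B8->F, ...; covers B1=T, B3=T, B3=F, B4=T, B5=E, B6=E, B7=T, B8=T, B8=F, B9=S, B9=E, B10=F, B11=S, B12=T
input #4 (a=12, u=5): events B1->T, B3->T, B3->T, B3->F, B5->E, B6->E, B4->F, B9->E, B8->T, B9->E, B8->T, B9->E, B8->T, B9->E, ...; covers B1=T, B3=T, B3=F, B4=F, B5=E, B6=E, B8=T, B8=F, B9=S, B9=E, B10=F, B11=S, B12=T
input #5 (a=7, u=9): events B1->T, B3->T, B3->T, B3->F, B5->E, B6->E, B4->T, B7->T, B9->E, B8->T, B9->E, B8->T, B9->E, B8->T, ...; covers B1=T, B3=T, B3=F, B4=T, B5=E, B6=E, B7=T, B8=T, B8=F, B9=S, B9=E, B10=F, B11=S, B12=T
input #6 (a=9, u=8): events B1->T, B3->T, B3->T, B3->F, B5->E, B6->E, B4->T, B7->T, B9->E, B8->F, B11->S, B10->F, B12->T; covers B1=T, B3=T, B3=F, B4=T, B5=E, B6=E, B7=T, B8=F, B9=E, B10=F, B11=S, B12=T
input #7 (a=6, u=16): events B1->F, B2->F, B3->T, B3->F, B5->E, B6->E, B4->T, B7->T, B9->S, B8->F, B11->S, B10->F, B12->F; covers B1=F, B2=F, B3=T, B3=F, B4=T, B5=E, B6=E, B7=T, B8=F, B9=S, B10=F, B11=S, B12=F
input #8 (a=10, u=10): events B1->T, B3->T, B3->T, B3->F, B5->S, B4->F, B9->E, B8->T, B9->E, B8->T, B9->E, B8->T, B9->E, B8->T, ...; covers B1=T, B3=T, B3=F, B4=F, B5=S, B8=T, B8=F, B9=S, B9=E, B10=F, B11=E, B12=T
input #9 (a=10, u=16): events B1->F, B2->F, B3->T, B3->F, B5->S, B4->F, B9->E, B8->T, B9->E, B8->T, B9->E, B8->T, B9->E, B8->T, ...; covers B1=F, B2=F, B3=T, B3=F, B4=F, B5=S, B8=T, B8=F, B9=S, B9=E, B10=F, B11=E, B12=F
the full pool covers 20 outcomes: B1=T, B1=F, B2=F, B3=T, B3=F, B4=T, B4=F, B5=S, B5=E, B6=E, B7=T, B8=T, B8=F, B9=S, B9=E, B10=F, B11=S, B11=E, B12=T, B12=F
checked all size-1 subsets: none covers 20 outcomes (max 14/20)
at size 2, {2, 9} reaches all 20 outcomes; every lexicographically earlier size-2 subset fails
Answer: 2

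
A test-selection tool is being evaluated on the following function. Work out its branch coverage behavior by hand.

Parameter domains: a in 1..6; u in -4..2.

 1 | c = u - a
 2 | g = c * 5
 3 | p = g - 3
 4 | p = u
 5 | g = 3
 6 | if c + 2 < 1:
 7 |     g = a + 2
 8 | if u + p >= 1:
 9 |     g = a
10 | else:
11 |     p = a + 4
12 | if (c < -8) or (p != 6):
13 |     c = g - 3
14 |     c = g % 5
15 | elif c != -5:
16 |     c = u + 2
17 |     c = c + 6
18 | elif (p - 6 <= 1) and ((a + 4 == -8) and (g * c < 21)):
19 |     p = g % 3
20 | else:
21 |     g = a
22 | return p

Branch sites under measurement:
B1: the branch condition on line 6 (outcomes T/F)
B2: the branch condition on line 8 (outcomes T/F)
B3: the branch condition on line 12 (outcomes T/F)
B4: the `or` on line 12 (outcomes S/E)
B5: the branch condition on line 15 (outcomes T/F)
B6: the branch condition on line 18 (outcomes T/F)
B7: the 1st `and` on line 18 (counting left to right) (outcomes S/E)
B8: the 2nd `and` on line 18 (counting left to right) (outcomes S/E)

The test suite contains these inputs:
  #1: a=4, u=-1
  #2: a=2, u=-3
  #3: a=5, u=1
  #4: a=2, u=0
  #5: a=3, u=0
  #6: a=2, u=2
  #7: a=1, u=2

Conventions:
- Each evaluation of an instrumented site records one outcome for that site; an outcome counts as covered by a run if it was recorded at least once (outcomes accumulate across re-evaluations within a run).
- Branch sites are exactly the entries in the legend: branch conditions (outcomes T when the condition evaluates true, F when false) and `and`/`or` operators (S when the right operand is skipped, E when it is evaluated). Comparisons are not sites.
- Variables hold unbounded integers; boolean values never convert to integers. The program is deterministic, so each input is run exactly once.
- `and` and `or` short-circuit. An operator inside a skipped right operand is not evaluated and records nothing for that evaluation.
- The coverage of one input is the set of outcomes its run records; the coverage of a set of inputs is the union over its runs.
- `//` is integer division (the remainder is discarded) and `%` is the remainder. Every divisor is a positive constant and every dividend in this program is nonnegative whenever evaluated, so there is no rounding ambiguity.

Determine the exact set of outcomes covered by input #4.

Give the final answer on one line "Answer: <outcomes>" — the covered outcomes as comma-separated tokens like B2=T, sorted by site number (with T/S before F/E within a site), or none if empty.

Tracing the run of input #4 (a=2, u=0):
  B1->T, B2->F, B4->E, B3->F, B5->T
deduplicating events, the covered set is: B1=T, B2=F, B3=F, B4=E, B5=T

Answer: B1=T, B2=F, B3=F, B4=E, B5=T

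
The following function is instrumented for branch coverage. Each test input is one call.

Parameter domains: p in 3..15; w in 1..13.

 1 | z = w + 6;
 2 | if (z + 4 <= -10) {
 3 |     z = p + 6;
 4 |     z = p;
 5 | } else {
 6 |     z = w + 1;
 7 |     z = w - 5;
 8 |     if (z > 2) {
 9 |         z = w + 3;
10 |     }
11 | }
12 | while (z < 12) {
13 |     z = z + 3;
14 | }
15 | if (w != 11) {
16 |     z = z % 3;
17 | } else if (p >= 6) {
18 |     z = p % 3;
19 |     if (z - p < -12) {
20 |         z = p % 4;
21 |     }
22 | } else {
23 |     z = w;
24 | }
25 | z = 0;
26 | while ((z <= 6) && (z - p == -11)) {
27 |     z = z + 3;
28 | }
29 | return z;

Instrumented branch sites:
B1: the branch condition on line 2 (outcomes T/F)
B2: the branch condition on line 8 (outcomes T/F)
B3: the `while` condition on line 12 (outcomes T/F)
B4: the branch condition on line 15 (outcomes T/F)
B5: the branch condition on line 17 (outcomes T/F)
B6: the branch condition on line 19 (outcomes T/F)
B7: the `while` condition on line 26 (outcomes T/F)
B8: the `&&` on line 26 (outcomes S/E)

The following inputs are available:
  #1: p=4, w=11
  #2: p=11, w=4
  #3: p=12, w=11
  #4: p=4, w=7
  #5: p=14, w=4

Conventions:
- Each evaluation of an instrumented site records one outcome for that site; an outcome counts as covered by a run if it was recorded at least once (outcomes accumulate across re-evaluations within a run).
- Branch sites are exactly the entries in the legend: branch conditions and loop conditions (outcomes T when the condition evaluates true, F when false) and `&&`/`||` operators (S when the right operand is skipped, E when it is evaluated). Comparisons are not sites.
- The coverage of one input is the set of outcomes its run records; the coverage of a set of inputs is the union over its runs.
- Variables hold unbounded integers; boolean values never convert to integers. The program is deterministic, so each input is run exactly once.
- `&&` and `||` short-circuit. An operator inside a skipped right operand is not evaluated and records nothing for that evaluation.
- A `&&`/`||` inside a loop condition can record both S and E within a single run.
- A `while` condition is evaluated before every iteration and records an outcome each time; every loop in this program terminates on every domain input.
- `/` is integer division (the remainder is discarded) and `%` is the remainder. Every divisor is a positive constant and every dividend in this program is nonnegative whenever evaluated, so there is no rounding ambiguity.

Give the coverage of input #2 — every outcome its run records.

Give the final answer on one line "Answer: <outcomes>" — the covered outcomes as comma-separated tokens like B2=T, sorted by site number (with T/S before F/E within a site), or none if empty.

Running input #2 (p=11, w=4), event by event:
  B1->F, B2->F, B3->T, B3->T, B3->T, B3->T, B3->T, B3->F, B4->T, B8->E
  B7->T, B8->E, B7->F
deduplicating events, the covered set is: B1=F, B2=F, B3=T, B3=F, B4=T, B7=T, B7=F, B8=E

Answer: B1=F, B2=F, B3=T, B3=F, B4=T, B7=T, B7=F, B8=E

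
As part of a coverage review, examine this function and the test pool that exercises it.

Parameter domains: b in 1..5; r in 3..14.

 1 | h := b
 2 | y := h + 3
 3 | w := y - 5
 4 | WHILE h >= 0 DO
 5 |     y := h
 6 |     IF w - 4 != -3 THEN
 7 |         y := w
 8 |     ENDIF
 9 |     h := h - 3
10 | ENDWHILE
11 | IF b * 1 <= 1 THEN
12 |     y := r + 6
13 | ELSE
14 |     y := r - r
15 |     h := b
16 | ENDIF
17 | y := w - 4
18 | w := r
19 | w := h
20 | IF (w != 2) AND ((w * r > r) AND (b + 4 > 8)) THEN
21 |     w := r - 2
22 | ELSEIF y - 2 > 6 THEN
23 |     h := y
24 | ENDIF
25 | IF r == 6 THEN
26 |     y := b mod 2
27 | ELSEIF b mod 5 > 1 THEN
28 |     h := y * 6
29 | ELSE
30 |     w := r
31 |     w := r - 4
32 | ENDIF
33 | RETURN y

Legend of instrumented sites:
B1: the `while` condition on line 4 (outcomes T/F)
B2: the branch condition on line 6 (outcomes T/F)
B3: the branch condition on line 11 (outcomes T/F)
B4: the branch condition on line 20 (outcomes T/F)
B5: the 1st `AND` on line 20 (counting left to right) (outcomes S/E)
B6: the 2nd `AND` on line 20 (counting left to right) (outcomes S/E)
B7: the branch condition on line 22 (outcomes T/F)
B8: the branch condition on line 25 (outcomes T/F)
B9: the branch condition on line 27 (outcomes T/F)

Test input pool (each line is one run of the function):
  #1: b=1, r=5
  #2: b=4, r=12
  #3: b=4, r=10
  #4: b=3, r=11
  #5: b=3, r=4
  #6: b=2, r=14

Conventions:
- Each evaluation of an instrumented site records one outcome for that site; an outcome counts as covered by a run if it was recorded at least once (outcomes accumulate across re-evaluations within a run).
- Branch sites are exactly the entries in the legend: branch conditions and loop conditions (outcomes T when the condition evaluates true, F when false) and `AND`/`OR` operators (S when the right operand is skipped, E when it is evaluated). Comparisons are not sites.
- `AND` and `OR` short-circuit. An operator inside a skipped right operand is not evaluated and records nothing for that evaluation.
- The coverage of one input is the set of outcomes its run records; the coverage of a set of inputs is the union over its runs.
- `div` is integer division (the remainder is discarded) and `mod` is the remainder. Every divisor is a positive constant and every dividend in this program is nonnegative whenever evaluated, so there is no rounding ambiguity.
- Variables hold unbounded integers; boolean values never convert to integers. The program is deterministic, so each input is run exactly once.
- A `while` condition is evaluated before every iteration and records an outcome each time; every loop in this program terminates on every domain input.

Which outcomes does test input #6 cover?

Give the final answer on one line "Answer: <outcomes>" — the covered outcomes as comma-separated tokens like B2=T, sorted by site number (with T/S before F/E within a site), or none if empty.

Simulating input #6 (b=2, r=14) step by step:
  B1->T, B2->T, B1->F, B3->F, B5->S, B4->F, B7->F, B8->F, B9->T
as a set, this run covers: B1=T, B1=F, B2=T, B3=F, B4=F, B5=S, B7=F, B8=F, B9=T

Answer: B1=T, B1=F, B2=T, B3=F, B4=F, B5=S, B7=F, B8=F, B9=T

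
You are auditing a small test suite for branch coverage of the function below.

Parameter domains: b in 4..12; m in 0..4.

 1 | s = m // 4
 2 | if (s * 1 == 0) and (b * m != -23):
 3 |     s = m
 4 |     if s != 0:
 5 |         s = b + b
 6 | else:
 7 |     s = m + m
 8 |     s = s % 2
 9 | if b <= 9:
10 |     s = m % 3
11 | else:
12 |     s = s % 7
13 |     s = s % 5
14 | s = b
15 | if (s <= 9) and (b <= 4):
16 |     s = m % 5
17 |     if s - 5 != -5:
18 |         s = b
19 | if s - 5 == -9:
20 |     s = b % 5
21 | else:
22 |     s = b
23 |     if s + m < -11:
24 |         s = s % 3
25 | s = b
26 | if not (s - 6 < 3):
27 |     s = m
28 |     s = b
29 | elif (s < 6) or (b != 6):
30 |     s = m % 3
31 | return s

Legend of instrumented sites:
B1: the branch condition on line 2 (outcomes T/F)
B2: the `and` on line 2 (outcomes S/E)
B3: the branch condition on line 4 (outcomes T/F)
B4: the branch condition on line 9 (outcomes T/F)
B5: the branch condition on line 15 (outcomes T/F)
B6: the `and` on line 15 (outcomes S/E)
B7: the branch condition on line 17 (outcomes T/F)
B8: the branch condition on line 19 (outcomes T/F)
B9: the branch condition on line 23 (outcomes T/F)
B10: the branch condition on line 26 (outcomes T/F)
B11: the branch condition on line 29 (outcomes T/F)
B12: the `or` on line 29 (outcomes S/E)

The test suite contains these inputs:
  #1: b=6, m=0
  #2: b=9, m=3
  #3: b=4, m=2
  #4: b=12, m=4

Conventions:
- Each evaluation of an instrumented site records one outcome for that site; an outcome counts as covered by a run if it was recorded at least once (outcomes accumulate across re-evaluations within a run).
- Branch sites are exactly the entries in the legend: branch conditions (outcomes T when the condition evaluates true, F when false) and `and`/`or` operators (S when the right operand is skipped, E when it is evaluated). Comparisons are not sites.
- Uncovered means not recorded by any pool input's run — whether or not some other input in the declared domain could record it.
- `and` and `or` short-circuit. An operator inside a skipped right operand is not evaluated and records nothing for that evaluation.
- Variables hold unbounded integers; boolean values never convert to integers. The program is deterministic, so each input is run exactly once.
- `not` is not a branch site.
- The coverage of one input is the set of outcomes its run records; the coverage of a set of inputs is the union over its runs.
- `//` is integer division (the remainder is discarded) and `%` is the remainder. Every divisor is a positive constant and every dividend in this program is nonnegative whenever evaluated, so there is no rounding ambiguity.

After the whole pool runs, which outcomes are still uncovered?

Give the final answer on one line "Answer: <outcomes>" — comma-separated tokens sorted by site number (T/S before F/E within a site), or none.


run #1 (b=6, m=0) runs B2->E, B1->T, B3->F, B4->T, B6->E, B5->F, B8->F, B9->F, B10->F, B12->E, B11->F; records B1=T, B2=E, B3=F, B4=T, B5=F, B6=E, B8=F, B9=F, B10=F, B11=F, B12=E
run #2 (b=9, m=3) runs B2->E, B1->T, B3->T, B4->T, B6->E, B5->F, B8->F, B9->F, B10->T; records B1=T, B2=E, B3=T, B4=T, B5=F, B6=E, B8=F, B9=F, B10=T
run #3 (b=4, m=2) runs B2->E, B1->T, B3->T, B4->T, B6->E, B5->T, B7->T, B8->F, B9->F, B10->F, B12->S, B11->T; records B1=T, B2=E, B3=T, B4=T, B5=T, B6=E, B7=T, B8=F, B9=F, B10=F, B11=T, B12=S
run #4 (b=12, m=4) runs B2->S, B1->F, B4->F, B6->S, B5->F, B8->F, B9->F, B10->T; records B1=F, B2=S, B4=F, B5=F, B6=S, B8=F, B9=F, B10=T
union over the pool: B1=T, B1=F, B2=S, B2=E, B3=T, B3=F, B4=T, B4=F, B5=T, B5=F, B6=S, B6=E, B7=T, B8=F, B9=F, B10=T, B10=F, B11=T, B11=F, B12=S, B12=E
uncovered (3 of 24): B7=F, B8=T, B9=T
Answer: B7=F, B8=T, B9=T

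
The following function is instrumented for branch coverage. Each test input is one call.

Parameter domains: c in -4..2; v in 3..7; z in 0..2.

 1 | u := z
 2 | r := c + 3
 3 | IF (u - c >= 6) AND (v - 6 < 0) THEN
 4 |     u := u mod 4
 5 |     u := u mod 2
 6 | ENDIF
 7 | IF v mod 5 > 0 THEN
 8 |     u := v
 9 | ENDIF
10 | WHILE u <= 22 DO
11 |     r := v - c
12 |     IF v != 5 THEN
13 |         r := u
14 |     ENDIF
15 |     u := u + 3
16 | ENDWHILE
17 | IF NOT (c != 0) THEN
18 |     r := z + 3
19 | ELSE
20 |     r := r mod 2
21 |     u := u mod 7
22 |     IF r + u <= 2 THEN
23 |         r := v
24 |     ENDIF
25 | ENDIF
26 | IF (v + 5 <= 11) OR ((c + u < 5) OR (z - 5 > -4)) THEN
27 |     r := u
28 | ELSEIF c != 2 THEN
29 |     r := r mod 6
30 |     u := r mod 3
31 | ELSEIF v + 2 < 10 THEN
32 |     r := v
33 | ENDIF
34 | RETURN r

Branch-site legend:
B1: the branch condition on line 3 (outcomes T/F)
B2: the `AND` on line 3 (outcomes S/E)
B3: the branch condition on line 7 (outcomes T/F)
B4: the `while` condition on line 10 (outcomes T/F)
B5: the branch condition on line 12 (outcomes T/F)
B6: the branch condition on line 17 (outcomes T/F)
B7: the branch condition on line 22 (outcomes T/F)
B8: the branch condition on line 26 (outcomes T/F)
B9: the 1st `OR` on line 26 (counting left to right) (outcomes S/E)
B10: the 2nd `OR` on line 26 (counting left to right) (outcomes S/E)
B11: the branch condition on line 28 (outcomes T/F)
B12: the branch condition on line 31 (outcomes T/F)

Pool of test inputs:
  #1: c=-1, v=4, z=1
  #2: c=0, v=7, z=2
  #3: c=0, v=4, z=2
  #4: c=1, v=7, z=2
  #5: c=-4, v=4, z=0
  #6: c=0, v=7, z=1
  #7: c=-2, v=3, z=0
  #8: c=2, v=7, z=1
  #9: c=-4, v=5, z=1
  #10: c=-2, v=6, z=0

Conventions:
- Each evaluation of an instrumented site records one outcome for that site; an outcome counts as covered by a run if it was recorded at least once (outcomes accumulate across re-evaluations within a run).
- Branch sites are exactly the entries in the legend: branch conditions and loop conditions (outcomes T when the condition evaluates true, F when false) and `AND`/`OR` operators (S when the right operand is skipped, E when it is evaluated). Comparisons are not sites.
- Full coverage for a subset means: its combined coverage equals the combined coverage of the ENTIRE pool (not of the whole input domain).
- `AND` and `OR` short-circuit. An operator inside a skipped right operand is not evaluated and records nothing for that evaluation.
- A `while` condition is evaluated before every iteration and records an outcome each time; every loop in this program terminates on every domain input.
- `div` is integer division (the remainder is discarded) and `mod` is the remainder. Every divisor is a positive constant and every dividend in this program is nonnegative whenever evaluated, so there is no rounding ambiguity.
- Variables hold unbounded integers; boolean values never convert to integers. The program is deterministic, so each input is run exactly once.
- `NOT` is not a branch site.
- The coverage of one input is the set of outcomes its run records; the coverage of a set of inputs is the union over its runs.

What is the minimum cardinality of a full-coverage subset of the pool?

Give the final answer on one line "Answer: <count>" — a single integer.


test 1 (c=-1, v=4, z=1) fires B2->S, B1->F, B3->T, B4->T, B5->T, B4->T, B5->T, B4->T, B5->T, B4->T, B5->T, B4->T, B5->T, B4->T, ...; hits B1=F, B2=S, B3=T, B4=T, B4=F, B5=T, B6=F, B7=F, B8=T, B9=S
test 2 (c=0, v=7, z=2) fires B2->S, B1->F, B3->T, B4->T, B5->T, B4->T, B5->T, B4->T, B5->T, B4->T, B5->T, B4->T, B5->T, B4->T, ...; hits B1=F, B2=S, B3=T, B4=T, B4=F, B5=T, B6=T, B8=T, B9=E, B10=E
test 3 (c=0, v=4, z=2) fires B2->S, B1->F, B3->T, B4->T, B5->T, B4->T, B5->T, B4->T, B5->T, B4->T, B5->T, B4->T, B5->T, B4->T, ...; hits B1=F, B2=S, B3=T, B4=T, B4=F, B5=T, B6=T, B8=T, B9=S
test 4 (c=1, v=7, z=2) fires B2->S, B1->F, B3->T, B4->T, B5->T, B4->T, B5->T, B4->T, B5->T, B4->T, B5->T, B4->T, B5->T, B4->T, ...; hits B1=F, B2=S, B3=T, B4=T, B4=F, B5=T, B6=F, B7=F, B8=T, B9=E, B10=E
test 5 (c=-4, v=4, z=0) fires B2->S, B1->F, B3->T, B4->T, B5->T, B4->T, B5->T, B4->T, B5->T, B4->T, B5->T, B4->T, B5->T, B4->T, ...; hits B1=F, B2=S, B3=T, B4=T, B4=F, B5=T, B6=F, B7=F, B8=T, B9=S
test 6 (c=0, v=7, z=1) fires B2->S, B1->F, B3->T, B4->T, B5->T, B4->T, B5->T, B4->T, B5->T, B4->T, B5->T, B4->T, B5->T, B4->T, ...; hits B1=F, B2=S, B3=T, B4=T, B4=F, B5=T, B6=T, B8=F, B9=E, B10=E, B11=T
test 7 (c=-2, v=3, z=0) fires B2->S, B1->F, B3->T, B4->T, B5->T, B4->T, B5->T, B4->T, B5->T, B4->T, B5->T, B4->T, B5->T, B4->T, ...; hits B1=F, B2=S, B3=T, B4=T, B4=F, B5=T, B6=F, B7=F, B8=T, B9=S
test 8 (c=2, v=7, z=1) fires B2->S, B1->F, B3->T, B4->T, B5->T, B4->T, B5->T, B4->T, B5->T, B4->T, B5->T, B4->T, B5->T, B4->T, ...; hits B1=F, B2=S, B3=T, B4=T, B4=F, B5=T, B6=F, B7=F, B8=F, B9=E, B10=E, B11=F, B12=T
test 9 (c=-4, v=5, z=1) fires B2->S, B1->F, B3->F, B4->T, B5->F, B4->T, B5->F, B4->T, B5->F, B4->T, B5->F, B4->T, B5->F, B4->T, ...; hits B1=F, B2=S, B3=F, B4=T, B4=F, B5=F, B6=F, B7=F, B8=T, B9=S
test 10 (c=-2, v=6, z=0) fires B2->S, B1->F, B3->T, B4->T, B5->T, B4->T, B5->T, B4->T, B5->T, B4->T, B5->T, B4->T, B5->T, B4->T, ...; hits B1=F, B2=S, B3=T, B4=T, B4=F, B5=T, B6=F, B7=F, B8=T, B9=S
union over all inputs: B1=F, B2=S, B3=T, B3=F, B4=T, B4=F, B5=T, B5=F, B6=T, B6=F, B7=F, B8=T, B8=F, B9=S, B9=E, B10=E, B11=T, B11=F, B12=T (19 outcomes)
every size-1 subset falls short of the 19 outcomes (best: 13/19)
every size-2 subset falls short of the 19 outcomes (best: 17/19)
at size 3, {6, 8, 9} reaches all 19 outcomes; every lexicographically earlier size-3 subset fails
Answer: 3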